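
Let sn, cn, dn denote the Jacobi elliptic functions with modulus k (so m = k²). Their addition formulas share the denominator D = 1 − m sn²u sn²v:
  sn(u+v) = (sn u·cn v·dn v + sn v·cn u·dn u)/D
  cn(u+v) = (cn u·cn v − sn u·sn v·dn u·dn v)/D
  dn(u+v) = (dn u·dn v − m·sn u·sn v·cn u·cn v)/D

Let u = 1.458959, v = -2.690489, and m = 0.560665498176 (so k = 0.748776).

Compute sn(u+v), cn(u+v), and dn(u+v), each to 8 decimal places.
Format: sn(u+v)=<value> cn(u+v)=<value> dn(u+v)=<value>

sn u = 0.9541438655428359, cn u = 0.2993484321772451, dn u = 0.6996966826606785
sn v = -0.8544909112756482, cn v = -0.519466343998639, dn v = 0.7685228959463943
m = k² = 0.560665498176
D = 1 − m·sn²u·sn²v = 0.6273111052537245
sn(u+v) = (sn u·cn v·dn v + sn v·cn u·dn u)/D = -0.5598907859805303/0.6273111052537245 = -0.8925249071655998
cn(u+v) = (cn u·cn v − sn u·sn v·dn u·dn v)/D = 0.2829161192805272/0.6273111052537245 = 0.4509981043075874
dn(u+v) = (dn u·dn v − m·sn u·sn v·cn u·cn v)/D = 0.4666509362422352/0.6273111052537245 = 0.7438907622295191

sn(u+v)=-0.89252491 cn(u+v)=0.45099810 dn(u+v)=0.74389076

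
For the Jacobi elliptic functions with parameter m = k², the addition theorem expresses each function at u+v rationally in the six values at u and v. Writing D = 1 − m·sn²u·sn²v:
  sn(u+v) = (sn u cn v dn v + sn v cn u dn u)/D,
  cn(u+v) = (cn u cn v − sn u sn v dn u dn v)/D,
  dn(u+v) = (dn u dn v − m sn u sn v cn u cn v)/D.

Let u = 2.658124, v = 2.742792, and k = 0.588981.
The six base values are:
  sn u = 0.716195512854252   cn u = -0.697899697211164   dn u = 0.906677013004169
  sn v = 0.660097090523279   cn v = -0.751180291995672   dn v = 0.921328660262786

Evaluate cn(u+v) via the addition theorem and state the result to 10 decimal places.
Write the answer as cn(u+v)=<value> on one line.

m = k² = 0.346898618361
D = 1 − m·sn²u·sn²v = 0.9224679265282209
cn(u+v) = (cn u·cn v − sn u·sn v·dn u·dn v)/D = 0.1293307968462328/0.9224679265282209 = 0.1402008602434333

cn(u+v)=0.1402008602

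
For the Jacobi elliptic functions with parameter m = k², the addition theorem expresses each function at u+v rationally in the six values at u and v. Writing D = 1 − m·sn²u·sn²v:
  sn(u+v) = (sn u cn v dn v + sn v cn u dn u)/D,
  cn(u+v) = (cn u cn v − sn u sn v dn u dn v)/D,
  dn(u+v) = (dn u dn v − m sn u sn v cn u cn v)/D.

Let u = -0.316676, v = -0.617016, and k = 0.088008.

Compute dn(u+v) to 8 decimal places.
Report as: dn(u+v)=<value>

sn u = -0.3113713878812826, cn u = 0.9502883029948774, dn u = 0.9996244625377053
sn v = -0.578374804821908, cn v = 0.815771159791286, dn v = 0.9987036728266552
m = k² = 0.007745408064
D = 1 − m·sn²u·sn²v = 0.9997487995343166
dn(u+v) = (dn u·dn v − m·sn u·sn v·cn u·cn v)/D = 0.9972472975349091/0.9997487995343166 = 0.9974978694642367

dn(u+v)=0.99749787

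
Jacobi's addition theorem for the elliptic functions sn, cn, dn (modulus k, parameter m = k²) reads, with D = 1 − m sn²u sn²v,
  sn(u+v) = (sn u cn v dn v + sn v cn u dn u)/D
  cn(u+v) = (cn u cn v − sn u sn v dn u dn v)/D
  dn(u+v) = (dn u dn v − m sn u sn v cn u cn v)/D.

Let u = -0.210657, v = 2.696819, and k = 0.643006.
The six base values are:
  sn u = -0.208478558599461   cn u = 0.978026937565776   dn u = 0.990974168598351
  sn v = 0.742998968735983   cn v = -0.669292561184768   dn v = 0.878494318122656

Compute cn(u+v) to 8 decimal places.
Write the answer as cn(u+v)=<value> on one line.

m = k² = 0.413456716036
D = 1 − m·sn²u·sn²v = 0.9900795981606127
cn(u+v) = (cn u·cn v − sn u·sn v·dn u·dn v)/D = -0.519736170455851/0.9900795981606127 = -0.5249438241343685

cn(u+v)=-0.52494382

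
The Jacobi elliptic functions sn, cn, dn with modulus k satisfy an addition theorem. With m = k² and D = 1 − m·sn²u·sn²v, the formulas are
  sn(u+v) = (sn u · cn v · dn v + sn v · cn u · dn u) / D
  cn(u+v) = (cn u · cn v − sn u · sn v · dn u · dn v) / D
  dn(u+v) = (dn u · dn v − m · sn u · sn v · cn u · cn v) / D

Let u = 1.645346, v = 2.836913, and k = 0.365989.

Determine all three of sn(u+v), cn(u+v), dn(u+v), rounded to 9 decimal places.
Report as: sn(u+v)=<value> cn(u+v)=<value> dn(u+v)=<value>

sn u = 0.999866262015019, cn u = -0.0163541457775517, dn u = 0.9306384245992508
sn v = 0.4050660288414796, cn v = -0.9142874341685954, dn v = 0.9889499599266491
m = k² = 0.133947948121
D = 1 − m·sn²u·sn²v = 0.9780279014264781
sn(u+v) = (sn u·cn v·dn v + sn v·cn u·dn u)/D = -0.9102286200792038/0.9780279014264781 = -0.9306775591489901
cn(u+v) = (cn u·cn v − sn u·sn v·dn u·dn v)/D = -0.3578022291118228/0.9780279014264781 = -0.3658405129239762
dn(u+v) = (dn u·dn v − m·sn u·sn v·cn u·cn v)/D = 0.9195436579749103/0.9780279014264781 = 0.9402018660548773

sn(u+v)=-0.930677559 cn(u+v)=-0.365840513 dn(u+v)=0.940201866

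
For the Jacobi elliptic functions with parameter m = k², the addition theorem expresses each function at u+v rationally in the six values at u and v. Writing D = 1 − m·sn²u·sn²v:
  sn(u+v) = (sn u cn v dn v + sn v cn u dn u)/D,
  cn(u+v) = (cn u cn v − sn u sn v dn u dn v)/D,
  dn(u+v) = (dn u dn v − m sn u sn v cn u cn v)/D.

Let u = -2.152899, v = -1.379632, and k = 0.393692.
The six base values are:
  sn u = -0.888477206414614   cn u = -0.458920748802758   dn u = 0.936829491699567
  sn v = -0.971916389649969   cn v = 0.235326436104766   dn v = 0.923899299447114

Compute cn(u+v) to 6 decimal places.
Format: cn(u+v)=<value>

m = k² = 0.154993390864
D = 1 − m·sn²u·sn²v = 0.8844250877328271
cn(u+v) = (cn u·cn v − sn u·sn v·dn u·dn v)/D = -0.8554087382066935/0.8844250877328271 = -0.967191851601004

cn(u+v)=-0.967192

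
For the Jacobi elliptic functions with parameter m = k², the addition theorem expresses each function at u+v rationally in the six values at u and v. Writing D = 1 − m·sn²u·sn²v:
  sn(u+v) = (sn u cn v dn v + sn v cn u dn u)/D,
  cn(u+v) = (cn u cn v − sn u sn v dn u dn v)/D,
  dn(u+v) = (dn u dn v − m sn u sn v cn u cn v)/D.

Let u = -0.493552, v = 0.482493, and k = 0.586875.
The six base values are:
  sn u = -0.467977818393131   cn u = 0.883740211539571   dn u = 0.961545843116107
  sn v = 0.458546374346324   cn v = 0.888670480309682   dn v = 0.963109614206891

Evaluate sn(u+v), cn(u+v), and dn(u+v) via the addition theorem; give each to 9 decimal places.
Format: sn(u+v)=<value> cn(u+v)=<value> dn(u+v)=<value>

sn(u+v)=-0.011058697 cn(u+v)=0.999938851 dn(u+v)=0.999978939

m = k² = 0.344422265625
D = 1 − m·sn²u·sn²v = 0.9841398137137951
sn(u+v) = (sn u·cn v·dn v + sn v·cn u·dn u)/D = -0.01088330395217178/0.9841398137137951 = -0.01105869694581509
cn(u+v) = (cn u·cn v − sn u·sn v·dn u·dn v)/D = 0.9840796342937435/0.9841398137137951 = 0.9999388507413144
dn(u+v) = (dn u·dn v − m·sn u·sn v·cn u·cn v)/D = 0.9841190869970613/0.9841398137137951 = 0.9999789392559421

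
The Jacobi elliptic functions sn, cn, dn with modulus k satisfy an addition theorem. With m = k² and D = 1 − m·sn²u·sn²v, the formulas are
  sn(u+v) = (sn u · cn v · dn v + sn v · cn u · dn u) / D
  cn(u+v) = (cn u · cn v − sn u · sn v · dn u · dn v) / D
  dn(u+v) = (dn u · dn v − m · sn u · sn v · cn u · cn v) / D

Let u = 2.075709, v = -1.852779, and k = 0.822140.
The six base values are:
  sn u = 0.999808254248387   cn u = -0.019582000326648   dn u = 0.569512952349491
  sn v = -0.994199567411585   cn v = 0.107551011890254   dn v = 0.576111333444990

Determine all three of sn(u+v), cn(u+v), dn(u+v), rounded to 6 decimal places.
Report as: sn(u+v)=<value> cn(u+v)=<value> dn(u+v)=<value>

sn(u+v)=0.219885 cn(u+v)=0.975526 dn(u+v)=0.983524

m = k² = 0.6759141796
D = 1 − m·sn²u·sn²v = 0.3321604529966302
sn(u+v) = (sn u·cn v·dn v + sn v·cn u·dn u)/D = 0.07303699126478219/0.3321604529966302 = 0.2198846690082132
cn(u+v) = (cn u·cn v − sn u·sn v·dn u·dn v)/D = 0.3240311164717283/0.3321604529966302 = 0.9755258747645541
dn(u+v) = (dn u·dn v − m·sn u·sn v·cn u·cn v)/D = 0.3266878762987264/0.3321604529966302 = 0.983524297824945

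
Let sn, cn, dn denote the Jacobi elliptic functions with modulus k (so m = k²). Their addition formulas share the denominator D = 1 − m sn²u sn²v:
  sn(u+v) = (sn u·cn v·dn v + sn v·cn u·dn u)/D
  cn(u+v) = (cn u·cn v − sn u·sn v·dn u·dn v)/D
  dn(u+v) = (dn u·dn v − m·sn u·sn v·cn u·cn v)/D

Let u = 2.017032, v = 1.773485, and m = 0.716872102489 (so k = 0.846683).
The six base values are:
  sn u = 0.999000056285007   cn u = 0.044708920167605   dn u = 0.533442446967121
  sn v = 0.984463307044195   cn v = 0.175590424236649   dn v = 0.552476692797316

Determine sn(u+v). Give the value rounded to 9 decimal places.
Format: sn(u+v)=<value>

m = k² = 0.716872102489
D = 1 − m·sn²u·sn²v = 0.3066192621905828
sn(u+v) = (sn u·cn v·dn v + sn v·cn u·dn u)/D = 0.1203917040197733/0.3066192621905828 = 0.3926423381220662

sn(u+v)=0.392642338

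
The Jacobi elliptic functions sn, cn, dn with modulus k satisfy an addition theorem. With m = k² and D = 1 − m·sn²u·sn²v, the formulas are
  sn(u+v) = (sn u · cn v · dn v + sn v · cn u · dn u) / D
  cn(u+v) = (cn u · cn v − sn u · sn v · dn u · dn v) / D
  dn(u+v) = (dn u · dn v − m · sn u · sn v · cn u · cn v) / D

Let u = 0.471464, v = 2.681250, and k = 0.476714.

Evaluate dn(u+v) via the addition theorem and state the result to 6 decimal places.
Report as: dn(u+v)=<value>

dn(u+v)=0.995756

sn u = 0.4508124675656181, cn u = 0.8926186862750514, dn u = 0.9766341624905395
sn v = 0.6098022769574854, cn v = -0.7925535836884887, dn v = 0.9568138608220922
m = k² = 0.227256237796
D = 1 − m·sn²u·sn²v = 0.9828254355300949
dn(u+v) = (dn u·dn v − m·sn u·sn v·cn u·cn v)/D = 0.9786543671582119/0.9828254355300949 = 0.9957560435240127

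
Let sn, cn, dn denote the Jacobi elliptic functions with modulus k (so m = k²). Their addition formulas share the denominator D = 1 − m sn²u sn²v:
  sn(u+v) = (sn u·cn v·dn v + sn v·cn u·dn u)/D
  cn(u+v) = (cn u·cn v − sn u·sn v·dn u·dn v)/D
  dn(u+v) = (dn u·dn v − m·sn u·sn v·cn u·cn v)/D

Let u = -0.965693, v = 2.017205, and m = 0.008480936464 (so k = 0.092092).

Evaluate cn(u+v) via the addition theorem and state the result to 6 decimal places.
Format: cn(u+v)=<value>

cn(u+v)=0.497401

sn u = -0.821842489073399, cn u = 0.5697147735083233, dn u = 0.9971317680412523
sn v = 0.9041983780811322, cn v = -0.4271127404742803, dn v = 0.9965270698059333
m = k² = 0.008480936464
D = 1 − m·sn²u·sn²v = 0.9953167381803262
cn(u+v) = (cn u·cn v − sn u·sn v·dn u·dn v)/D = 0.4950714372683083/0.9953167381803262 = 0.4974008958931161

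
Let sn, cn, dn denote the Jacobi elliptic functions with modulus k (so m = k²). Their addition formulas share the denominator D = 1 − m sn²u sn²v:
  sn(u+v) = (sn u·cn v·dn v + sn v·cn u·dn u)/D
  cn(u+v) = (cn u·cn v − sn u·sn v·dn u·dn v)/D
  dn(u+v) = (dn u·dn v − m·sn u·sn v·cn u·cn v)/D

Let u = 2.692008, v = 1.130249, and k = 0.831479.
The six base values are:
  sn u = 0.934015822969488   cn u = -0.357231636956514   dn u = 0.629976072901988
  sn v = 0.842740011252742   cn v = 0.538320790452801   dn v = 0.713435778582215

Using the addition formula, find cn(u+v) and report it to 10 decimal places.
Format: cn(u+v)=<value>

cn(u+v)=-0.9552688759

m = k² = 0.691357327441
D = 1 − m·sn²u·sn²v = 0.5716504996795847
cn(u+v) = (cn u·cn v − sn u·sn v·dn u·dn v)/D = -0.5460799302263355/0.5716504996795847 = -0.9552688758820614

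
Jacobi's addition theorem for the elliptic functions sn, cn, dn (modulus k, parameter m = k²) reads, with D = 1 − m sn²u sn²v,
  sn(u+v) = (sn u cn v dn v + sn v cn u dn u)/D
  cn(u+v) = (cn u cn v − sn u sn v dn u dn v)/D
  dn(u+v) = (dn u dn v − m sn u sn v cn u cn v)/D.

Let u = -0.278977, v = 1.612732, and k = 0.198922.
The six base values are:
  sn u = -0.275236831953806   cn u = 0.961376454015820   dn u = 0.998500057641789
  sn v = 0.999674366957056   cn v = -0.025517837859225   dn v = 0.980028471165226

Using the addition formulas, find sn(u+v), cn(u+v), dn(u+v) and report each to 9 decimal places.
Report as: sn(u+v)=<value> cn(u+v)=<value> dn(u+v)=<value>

m = k² = 0.039569962084
D = 1 − m·sn²u·sn²v = 0.9970043170507367
sn(u+v) = (sn u·cn v·dn v + sn v·cn u·dn u)/D = 0.9665050382154269/0.9970043170507367 = 0.9694090804686478
cn(u+v) = (cn u·cn v − sn u·sn v·dn u·dn v)/D = 0.2447153843181955/0.9970043170507367 = 0.2454506767253468
dn(u+v) = (dn u·dn v − m·sn u·sn v·cn u·cn v)/D = 0.9782913885114943/0.9970043170507367 = 0.9812308450232216

sn(u+v)=0.969409080 cn(u+v)=0.245450677 dn(u+v)=0.981230845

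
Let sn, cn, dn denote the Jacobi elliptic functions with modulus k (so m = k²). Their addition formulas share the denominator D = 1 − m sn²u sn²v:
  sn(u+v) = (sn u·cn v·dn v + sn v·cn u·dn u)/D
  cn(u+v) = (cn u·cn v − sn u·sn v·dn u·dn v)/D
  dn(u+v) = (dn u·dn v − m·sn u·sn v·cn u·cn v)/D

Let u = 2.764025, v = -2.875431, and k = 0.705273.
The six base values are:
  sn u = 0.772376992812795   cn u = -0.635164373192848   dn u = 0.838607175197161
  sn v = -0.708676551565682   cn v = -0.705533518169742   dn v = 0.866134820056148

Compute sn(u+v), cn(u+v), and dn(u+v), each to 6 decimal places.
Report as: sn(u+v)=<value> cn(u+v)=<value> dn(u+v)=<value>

sn(u+v)=-0.111062 cn(u+v)=0.993813 dn(u+v)=0.996928

m = k² = 0.497410004529
D = 1 − m·sn²u·sn²v = 0.8509715103590462
sn(u+v) = (sn u·cn v·dn v + sn v·cn u·dn u)/D = -0.09451067754368869/0.8509715103590462 = -0.1110620936108804
cn(u+v) = (cn u·cn v − sn u·sn v·dn u·dn v)/D = 0.8457069488144159/0.8509715103590462 = 0.9938134690990901
dn(u+v) = (dn u·dn v − m·sn u·sn v·cn u·cn v)/D = 0.8483569483961207/0.8509715103590462 = 0.9969275564092359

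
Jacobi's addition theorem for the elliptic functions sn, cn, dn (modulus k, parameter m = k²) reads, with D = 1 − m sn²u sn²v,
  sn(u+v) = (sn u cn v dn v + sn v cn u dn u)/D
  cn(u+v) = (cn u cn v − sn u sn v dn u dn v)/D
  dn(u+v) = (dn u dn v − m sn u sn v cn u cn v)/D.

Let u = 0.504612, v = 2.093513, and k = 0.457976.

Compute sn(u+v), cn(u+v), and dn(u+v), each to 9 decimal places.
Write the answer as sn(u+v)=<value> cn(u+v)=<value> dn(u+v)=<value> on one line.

sn(u+v)=0.658470417 cn(u+v)=-0.752606610 dn(u+v)=0.953446048

sn u = 0.4797349783280877, cn u = 0.8774134433484303, dn u = 0.9755658805954903
sn v = 0.9272849913508976, cn v = -0.3743561737374793, dn v = 0.9053462118889476
m = k² = 0.209742016576
D = 1 − m·sn²u·sn²v = 0.9584936379596569
sn(u+v) = (sn u·cn v·dn v + sn v·cn u·dn u)/D = 0.6311397053591848/0.9584936379596569 = 0.6584704168748479
cn(u+v) = (cn u·cn v − sn u·sn v·dn u·dn v)/D = -0.7213686480075629/0.9584936379596569 = -0.7526066104550664
dn(u+v) = (dn u·dn v − m·sn u·sn v·cn u·cn v)/D = 0.9138719711337335/0.9584936379596569 = 0.9534460479874343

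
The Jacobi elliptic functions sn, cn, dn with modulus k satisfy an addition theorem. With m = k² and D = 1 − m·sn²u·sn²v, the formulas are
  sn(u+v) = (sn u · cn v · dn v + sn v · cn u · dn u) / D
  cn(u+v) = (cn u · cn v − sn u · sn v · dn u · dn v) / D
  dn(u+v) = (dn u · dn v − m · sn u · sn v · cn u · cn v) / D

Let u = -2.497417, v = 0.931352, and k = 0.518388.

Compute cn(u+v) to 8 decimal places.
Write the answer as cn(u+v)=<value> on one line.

sn u = -0.7626912496066813, cn u = -0.6467627523082934, dn u = 0.9185219484696125
sn v = 0.7839966912295955, cn v = 0.6207650023487522, dn v = 0.9136888272651828
m = k² = 0.268726118544
D = 1 − m·sn²u·sn²v = 0.9039193646324119
cn(u+v) = (cn u·cn v − sn u·sn v·dn u·dn v)/D = 0.1003356465444006/0.9039193646324119 = 0.1110006605348068

cn(u+v)=0.11100066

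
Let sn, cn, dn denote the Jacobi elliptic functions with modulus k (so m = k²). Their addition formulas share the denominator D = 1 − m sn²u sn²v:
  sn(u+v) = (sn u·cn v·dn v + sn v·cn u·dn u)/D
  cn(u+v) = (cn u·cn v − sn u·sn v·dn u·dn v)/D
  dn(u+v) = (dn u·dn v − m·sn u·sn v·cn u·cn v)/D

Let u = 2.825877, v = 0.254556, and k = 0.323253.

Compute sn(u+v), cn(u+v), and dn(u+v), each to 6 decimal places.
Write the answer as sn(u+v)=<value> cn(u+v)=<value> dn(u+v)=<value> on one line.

sn(u+v)=0.147832 cn(u+v)=-0.989013 dn(u+v)=0.998858

sn u = 0.3911545297362559, cn u = -0.9203250153433886, dn u = 0.991974017903542
sn v = 0.2515413910798365, cn v = 0.967846541851352, dn v = 0.9966887369970945
m = k² = 0.104492502009
D = 1 − m·sn²u·sn²v = 0.9989884187458457
sn(u+v) = (sn u·cn v·dn v + sn v·cn u·dn u)/D = 0.1476821679929215/0.9989884187458457 = 0.1478317117813291
cn(u+v) = (cn u·cn v − sn u·sn v·dn u·dn v)/D = -0.9880120637144243/0.9989884187458457 = -0.9890125302501491
dn(u+v) = (dn u·dn v − m·sn u·sn v·cn u·cn v)/D = 0.9978471210275783/0.9989884187458457 = 0.9988575465972867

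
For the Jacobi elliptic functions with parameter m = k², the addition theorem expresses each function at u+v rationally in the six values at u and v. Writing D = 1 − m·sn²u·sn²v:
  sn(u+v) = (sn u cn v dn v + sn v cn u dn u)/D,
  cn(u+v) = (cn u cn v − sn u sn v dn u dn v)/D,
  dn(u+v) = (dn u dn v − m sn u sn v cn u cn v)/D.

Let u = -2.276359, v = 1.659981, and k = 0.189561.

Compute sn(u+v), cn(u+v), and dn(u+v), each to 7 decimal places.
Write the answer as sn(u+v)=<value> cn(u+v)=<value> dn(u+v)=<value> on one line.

sn u = -0.7773217947258577, cn u = -0.6291031930010939, dn u = 0.98908442912304
sn v = 0.9973053953594391, cn v = -0.07336176379390566, dn v = 0.9819674224923929
m = k² = 0.035933372721
D = 1 − m·sn²u·sn²v = 0.978404860754329
sn(u+v) = (sn u·cn v·dn v + sn v·cn u·dn u)/D = -0.5645621144517126/0.978404860754329 = -0.5770230066277955
cn(u+v) = (cn u·cn v − sn u·sn v·dn u·dn v)/D = 0.799090539597053/0.978404860754329 = 0.8167278921539407
dn(u+v) = (dn u·dn v − m·sn u·sn v·cn u·cn v)/D = 0.9725343253412975/0.978404860754329 = 0.9939998914064006

sn(u+v)=-0.5770230 cn(u+v)=0.8167279 dn(u+v)=0.9939999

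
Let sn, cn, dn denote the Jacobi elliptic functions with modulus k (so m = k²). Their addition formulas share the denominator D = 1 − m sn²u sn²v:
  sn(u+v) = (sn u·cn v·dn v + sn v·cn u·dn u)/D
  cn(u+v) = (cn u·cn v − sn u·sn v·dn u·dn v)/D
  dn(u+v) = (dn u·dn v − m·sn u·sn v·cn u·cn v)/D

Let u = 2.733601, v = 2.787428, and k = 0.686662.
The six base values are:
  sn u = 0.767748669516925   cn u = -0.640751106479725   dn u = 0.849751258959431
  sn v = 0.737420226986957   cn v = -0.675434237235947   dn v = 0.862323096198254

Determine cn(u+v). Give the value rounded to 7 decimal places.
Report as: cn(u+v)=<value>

m = k² = 0.471504702244
D = 1 − m·sn²u·sn²v = 0.8488687532777812
cn(u+v) = (cn u·cn v − sn u·sn v·dn u·dn v)/D = 0.01793059348885851/0.8488687532777812 = 0.02112292791980171

cn(u+v)=0.0211229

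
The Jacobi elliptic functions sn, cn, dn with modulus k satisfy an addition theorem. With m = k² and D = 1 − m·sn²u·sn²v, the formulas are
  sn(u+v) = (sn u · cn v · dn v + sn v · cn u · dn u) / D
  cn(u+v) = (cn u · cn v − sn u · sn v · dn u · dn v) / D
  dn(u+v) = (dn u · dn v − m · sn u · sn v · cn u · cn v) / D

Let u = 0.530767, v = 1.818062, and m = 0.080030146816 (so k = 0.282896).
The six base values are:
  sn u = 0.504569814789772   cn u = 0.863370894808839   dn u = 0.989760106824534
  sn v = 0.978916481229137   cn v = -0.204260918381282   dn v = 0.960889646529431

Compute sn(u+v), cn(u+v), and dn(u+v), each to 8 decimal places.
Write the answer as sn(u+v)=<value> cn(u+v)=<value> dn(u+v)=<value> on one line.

m = k² = 0.080030146816
D = 1 − m·sn²u·sn²v = 0.9804751625815022
sn(u+v) = (sn u·cn v·dn v + sn v·cn u·dn u)/D = 0.7374805398820115/0.9804751625815022 = 0.7521664678789946
cn(u+v) = (cn u·cn v − sn u·sn v·dn u·dn v)/D = -0.646106800563622/0.9804751625815022 = -0.6589731440646405
dn(u+v) = (dn u·dn v − m·sn u·sn v·cn u·cn v)/D = 0.9580213695562971/0.9804751625815022 = 0.9770990700406053

sn(u+v)=0.75216647 cn(u+v)=-0.65897314 dn(u+v)=0.97709907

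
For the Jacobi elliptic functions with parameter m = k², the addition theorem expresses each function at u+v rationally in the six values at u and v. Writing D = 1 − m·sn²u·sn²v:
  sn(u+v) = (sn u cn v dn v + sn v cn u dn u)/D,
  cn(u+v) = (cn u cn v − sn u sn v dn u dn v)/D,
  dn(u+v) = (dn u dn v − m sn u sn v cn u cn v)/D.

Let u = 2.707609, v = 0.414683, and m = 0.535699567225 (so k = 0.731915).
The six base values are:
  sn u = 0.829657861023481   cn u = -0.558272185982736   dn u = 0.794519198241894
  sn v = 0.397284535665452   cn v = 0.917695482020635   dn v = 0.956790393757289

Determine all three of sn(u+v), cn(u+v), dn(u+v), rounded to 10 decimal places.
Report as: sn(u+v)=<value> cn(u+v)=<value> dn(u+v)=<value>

sn(u+v)=0.5863833995 cn(u+v)=-0.8100336467 dn(u+v)=0.9032176477

m = k² = 0.535699567225
D = 1 − m·sn²u·sn²v = 0.941800040642114
sn(u+v) = (sn u·cn v·dn v + sn v·cn u·dn u)/D = 0.5522559094578385/0.941800040642114 = 0.5863833994754486
cn(u+v) = (cn u·cn v − sn u·sn v·dn u·dn v)/D = -0.7628897214030238/0.941800040642114 = -0.8100336467206881
dn(u+v) = (dn u·dn v − m·sn u·sn v·cn u·cn v)/D = 0.8506504173467773/0.941800040642114 = 0.9032176477363587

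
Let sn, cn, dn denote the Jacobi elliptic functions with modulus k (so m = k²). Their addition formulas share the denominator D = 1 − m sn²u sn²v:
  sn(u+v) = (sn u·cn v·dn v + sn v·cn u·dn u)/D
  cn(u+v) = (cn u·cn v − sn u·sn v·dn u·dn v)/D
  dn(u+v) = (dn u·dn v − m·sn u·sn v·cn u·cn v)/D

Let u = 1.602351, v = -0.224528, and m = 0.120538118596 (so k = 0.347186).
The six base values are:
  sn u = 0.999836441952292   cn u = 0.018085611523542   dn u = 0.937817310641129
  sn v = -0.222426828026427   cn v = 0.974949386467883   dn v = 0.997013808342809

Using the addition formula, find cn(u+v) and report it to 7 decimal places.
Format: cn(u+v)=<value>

m = k² = 0.120538118596
D = 1 − m·sn²u·sn²v = 0.9940384846124062
cn(u+v) = (cn u·cn v − sn u·sn v·dn u·dn v)/D = 0.225571363076395/0.9940384846124062 = 0.2269241750376992

cn(u+v)=0.2269242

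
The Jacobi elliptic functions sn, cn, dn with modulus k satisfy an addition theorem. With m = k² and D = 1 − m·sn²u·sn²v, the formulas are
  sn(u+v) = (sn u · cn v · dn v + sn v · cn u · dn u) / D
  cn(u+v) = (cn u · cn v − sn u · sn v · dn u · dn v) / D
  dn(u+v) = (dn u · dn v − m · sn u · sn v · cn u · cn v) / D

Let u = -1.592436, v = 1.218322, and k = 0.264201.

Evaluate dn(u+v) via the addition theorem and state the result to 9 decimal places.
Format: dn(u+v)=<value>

sn u = -0.9999778376437003, cn u = 0.006657643834678912, dn u = 0.9644692455054067
sn v = 0.9330188856156882, cn v = 0.3598274017976665, dn v = 0.9691416410094351
m = k² = 0.069802168401
D = 1 − m·sn²u·sn²v = 0.9392382136767123
dn(u+v) = (dn u·dn v − m·sn u·sn v·cn u·cn v)/D = 0.934863321630901/0.9392382136767123 = 0.9953420847000193

dn(u+v)=0.995342085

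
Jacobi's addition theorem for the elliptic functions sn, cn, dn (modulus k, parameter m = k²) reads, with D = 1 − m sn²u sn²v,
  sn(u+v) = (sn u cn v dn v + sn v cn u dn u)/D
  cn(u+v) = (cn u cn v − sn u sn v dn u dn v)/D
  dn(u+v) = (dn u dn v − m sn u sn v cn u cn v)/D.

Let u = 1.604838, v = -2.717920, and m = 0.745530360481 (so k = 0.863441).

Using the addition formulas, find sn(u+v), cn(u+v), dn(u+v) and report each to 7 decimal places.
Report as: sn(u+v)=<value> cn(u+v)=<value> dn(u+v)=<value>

sn(u+v)=-0.8307839 cn(u+v)=0.5565951 dn(u+v)=0.6967306

sn u = 0.959852406286749, cn u = 0.2805055403116624, dn u = 0.5595806214309948
sn v = -0.9557172480695109, cn v = -0.2942864960246068, dn v = 0.5648326785372229
m = k² = 0.745530360481
D = 1 − m·sn²u·sn²v = 0.3726164926006824
sn(u+v) = (sn u·cn v·dn v + sn v·cn u·dn u)/D = -0.3095637930330411/0.3726164926006824 = -0.8307839271215182
cn(u+v) = (cn u·cn v − sn u·sn v·dn u·dn v)/D = 0.2073965009372891/0.3726164926006824 = 0.5565950650486833
dn(u+v) = (dn u·dn v − m·sn u·sn v·cn u·cn v)/D = 0.2596133056914233/0.3726164926006824 = 0.6967305818361617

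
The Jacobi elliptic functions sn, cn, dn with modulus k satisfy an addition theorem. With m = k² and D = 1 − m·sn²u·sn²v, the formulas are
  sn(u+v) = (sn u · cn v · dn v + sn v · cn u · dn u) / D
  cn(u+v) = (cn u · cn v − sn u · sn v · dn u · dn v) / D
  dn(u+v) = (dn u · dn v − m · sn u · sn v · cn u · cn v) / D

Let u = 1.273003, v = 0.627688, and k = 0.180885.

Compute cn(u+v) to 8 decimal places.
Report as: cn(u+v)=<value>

sn u = 0.9535720538758558, cn u = 0.3011649681934837, dn u = 0.9850118151041898
sn v = 0.5862663232076156, cn v = 0.8101183853441567, dn v = 0.9943611414521921
m = k² = 0.032719383225
D = 1 − m·sn²u·sn²v = 0.9897740884095301
cn(u+v) = (cn u·cn v − sn u·sn v·dn u·dn v)/D = -0.3035836622492233/0.9897740884095301 = -0.3067201554417862

cn(u+v)=-0.30672016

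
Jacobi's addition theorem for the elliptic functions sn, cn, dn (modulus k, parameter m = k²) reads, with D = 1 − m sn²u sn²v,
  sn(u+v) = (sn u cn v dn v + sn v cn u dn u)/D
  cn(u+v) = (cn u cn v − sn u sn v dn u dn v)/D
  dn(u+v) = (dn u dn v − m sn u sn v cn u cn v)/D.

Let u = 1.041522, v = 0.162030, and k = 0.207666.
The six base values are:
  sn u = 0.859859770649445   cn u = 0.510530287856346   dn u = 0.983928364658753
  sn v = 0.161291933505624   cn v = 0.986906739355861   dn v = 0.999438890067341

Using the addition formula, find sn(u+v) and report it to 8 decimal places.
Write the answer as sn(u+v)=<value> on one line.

sn(u+v)=0.92991761

m = k² = 0.043125167556
D = 1 − m·sn²u·sn²v = 0.9991705096217365
sn(u+v) = (sn u·cn v·dn v + sn v·cn u·dn u)/D = 0.9291462516743198/0.9991705096217365 = 0.9299176093838816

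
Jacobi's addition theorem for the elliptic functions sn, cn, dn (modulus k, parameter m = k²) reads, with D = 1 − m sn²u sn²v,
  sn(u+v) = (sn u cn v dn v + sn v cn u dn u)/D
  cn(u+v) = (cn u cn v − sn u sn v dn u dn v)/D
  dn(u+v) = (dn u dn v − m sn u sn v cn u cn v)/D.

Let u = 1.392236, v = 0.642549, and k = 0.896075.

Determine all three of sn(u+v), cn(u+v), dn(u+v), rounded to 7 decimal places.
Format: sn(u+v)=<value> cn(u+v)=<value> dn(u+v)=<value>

sn u = 0.9105535643677846, cn u = 0.4133911058756861, dn u = 0.5781587678447676
sn v = 0.573057043104777, cn v = 0.8195154820673065, dn v = 0.858088342577975
m = k² = 0.802950405625
D = 1 − m·sn²u·sn²v = 0.7813772119551218
sn(u+v) = (sn u·cn v·dn v + sn v·cn u·dn u)/D = 0.7772803514450873/0.7813772119551218 = 0.9947568722924699
cn(u+v) = (cn u·cn v − sn u·sn v·dn u·dn v)/D = 0.0799099657124253/0.7813772119551218 = 0.102268103663375
dn(u+v) = (dn u·dn v − m·sn u·sn v·cn u·cn v)/D = 0.3541694799207936/0.7813772119551218 = 0.4532631288729408

sn(u+v)=0.9947569 cn(u+v)=0.1022681 dn(u+v)=0.4532631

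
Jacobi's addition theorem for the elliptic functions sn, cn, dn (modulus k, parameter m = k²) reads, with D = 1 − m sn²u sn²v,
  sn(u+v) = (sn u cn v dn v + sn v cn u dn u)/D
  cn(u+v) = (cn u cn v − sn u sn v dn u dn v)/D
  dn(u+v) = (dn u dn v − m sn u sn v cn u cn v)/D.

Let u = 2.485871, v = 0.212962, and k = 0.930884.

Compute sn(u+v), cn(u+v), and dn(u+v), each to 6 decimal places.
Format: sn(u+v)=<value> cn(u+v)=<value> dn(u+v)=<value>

sn(u+v)=0.995558 cn(u+v)=-0.094149 dn(u+v)=0.375681

sn u = 0.9998781351404463, cn u = -0.01561136983302439, dn u = 0.3656038408572525
sn v = 0.2100071751042181, cn v = 0.9776998447400645, dn v = 0.9807052325433094
m = k² = 0.866545021456
D = 1 − m·sn²u·sn²v = 0.9617920672491034
sn(u+v) = (sn u·cn v·dn v + sn v·cn u·dn u)/D = 0.9575198731830842/0.9617920672491034 = 0.9955580897249045
cn(u+v) = (cn u·cn v − sn u·sn v·dn u·dn v)/D = -0.09055204626486433/0.9617920672491034 = -0.09414929624431122
dn(u+v) = (dn u·dn v − m·sn u·sn v·cn u·cn v)/D = 0.3613268748291036/0.9617920672491034 = 0.3756808640172744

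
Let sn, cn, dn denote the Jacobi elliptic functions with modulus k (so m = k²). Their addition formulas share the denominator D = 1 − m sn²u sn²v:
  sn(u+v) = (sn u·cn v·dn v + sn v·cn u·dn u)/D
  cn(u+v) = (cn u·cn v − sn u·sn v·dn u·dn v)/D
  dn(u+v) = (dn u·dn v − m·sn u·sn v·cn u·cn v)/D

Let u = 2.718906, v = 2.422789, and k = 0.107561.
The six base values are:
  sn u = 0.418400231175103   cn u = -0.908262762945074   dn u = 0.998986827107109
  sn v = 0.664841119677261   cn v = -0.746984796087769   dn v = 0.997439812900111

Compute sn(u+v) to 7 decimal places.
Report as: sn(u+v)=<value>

m = k² = 0.011569368721
D = 1 − m·sn²u·sn²v = 0.9991047811081533
sn(u+v) = (sn u·cn v·dn v + sn v·cn u·dn u)/D = -0.9149770814345917/0.9991047811081533 = -0.9157969201385948

sn(u+v)=-0.9157969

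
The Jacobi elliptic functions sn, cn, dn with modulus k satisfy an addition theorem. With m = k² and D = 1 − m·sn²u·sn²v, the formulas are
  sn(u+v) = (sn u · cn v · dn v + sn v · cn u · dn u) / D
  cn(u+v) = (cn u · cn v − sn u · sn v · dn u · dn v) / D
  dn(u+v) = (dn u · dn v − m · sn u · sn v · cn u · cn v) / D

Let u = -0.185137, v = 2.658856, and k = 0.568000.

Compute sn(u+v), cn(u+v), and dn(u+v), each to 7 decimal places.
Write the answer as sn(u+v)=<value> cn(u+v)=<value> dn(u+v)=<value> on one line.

sn u = -0.183748272263204, cn u = 0.9829733325173616, dn u = 0.9945386407510647
sn v = 0.6976586329924926, cn v = -0.7164303398175196, dn v = 0.9181339798965111
m = k² = 0.322624
D = 1 − m·sn²u·sn²v = 0.9946981291404865
sn(u+v) = (sn u·cn v·dn v + sn v·cn u·dn u)/D = 0.8029003033937681/0.9946981291404865 = 0.8071798668079833
cn(u+v) = (cn u·cn v − sn u·sn v·dn u·dn v)/D = -0.5871758432750611/0.9946981291404865 = -0.5903055671597942
dn(u+v) = (dn u·dn v − m·sn u·sn v·cn u·cn v)/D = 0.8839938700628078/0.9946981291404865 = 0.8887056727719618

sn(u+v)=0.8071799 cn(u+v)=-0.5903056 dn(u+v)=0.8887057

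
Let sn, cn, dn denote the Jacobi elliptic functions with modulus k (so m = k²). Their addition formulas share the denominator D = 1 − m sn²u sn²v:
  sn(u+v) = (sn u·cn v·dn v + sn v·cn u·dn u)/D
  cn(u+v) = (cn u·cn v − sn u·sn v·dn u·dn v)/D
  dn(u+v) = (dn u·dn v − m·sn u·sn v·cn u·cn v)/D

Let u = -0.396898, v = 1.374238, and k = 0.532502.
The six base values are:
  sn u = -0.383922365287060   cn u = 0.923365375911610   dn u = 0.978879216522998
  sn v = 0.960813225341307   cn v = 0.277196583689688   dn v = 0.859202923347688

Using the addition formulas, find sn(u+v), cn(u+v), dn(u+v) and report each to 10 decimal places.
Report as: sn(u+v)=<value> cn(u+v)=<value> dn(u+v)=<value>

m = k² = 0.283558380004
D = 1 − m·sn²u·sn²v = 0.9614159993348038
sn(u+v) = (sn u·cn v·dn v + sn v·cn u·dn u)/D = 0.7770056270816763/0.9614159993348038 = 0.8081887836475369
cn(u+v) = (cn u·cn v − sn u·sn v·dn u·dn v)/D = 0.5662004762099292/0.9614159993348038 = 0.5889235009628286
dn(u+v) = (dn u·dn v − m·sn u·sn v·cn u·cn v)/D = 0.8678282243592604/0.9614159993348038 = 0.9026563162665317

sn(u+v)=0.8081887836 cn(u+v)=0.5889235010 dn(u+v)=0.9026563163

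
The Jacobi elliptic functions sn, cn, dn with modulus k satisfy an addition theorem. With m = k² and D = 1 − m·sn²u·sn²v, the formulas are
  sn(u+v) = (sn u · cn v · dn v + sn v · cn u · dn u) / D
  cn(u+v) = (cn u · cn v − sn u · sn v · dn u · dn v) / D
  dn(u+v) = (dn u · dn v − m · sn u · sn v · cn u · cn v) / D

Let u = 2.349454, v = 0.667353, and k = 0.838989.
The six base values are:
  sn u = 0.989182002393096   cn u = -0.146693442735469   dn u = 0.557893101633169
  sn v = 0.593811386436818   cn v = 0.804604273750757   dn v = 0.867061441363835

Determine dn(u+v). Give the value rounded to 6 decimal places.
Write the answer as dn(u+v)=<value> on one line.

dn(u+v)=0.703346

m = k² = 0.703902542121
D = 1 − m·sn²u·sn²v = 0.7571366464041545
dn(u+v) = (dn u·dn v − m·sn u·sn v·cn u·cn v)/D = 0.5325287738602219/0.7571366464041545 = 0.7033456594517571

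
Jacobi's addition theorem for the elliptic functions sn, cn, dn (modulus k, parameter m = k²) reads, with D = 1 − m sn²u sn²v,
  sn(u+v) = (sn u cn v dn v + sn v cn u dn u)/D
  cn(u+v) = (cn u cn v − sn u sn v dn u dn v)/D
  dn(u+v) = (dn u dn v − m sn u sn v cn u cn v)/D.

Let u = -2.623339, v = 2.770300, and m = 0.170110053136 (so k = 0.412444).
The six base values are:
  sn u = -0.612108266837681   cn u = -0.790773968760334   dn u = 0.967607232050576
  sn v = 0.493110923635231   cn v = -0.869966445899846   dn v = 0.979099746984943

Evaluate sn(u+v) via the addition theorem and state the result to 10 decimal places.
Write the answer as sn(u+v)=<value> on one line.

m = k² = 0.170110053136
D = 1 − m·sn²u·sn²v = 0.9845019978523832
sn(u+v) = (sn u·cn v·dn v + sn v·cn u·dn u)/D = 0.1440759138745603/0.9845019978523832 = 0.1463439527688629

sn(u+v)=0.1463439528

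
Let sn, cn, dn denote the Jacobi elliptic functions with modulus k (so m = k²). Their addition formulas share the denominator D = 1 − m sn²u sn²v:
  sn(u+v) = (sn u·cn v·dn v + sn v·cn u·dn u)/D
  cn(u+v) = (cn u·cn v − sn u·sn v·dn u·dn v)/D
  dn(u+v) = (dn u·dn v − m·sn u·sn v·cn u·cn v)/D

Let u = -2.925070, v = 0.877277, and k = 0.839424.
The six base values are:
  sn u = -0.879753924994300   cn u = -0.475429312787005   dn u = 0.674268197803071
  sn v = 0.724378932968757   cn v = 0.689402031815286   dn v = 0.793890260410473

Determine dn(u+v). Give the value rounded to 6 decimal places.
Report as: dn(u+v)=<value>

m = k² = 0.704632651776
D = 1 − m·sn²u·sn²v = 0.7138348040680455
dn(u+v) = (dn u·dn v − m·sn u·sn v·cn u·cn v)/D = 0.3881151233622184/0.7138348040680455 = 0.5437043993237709

dn(u+v)=0.543704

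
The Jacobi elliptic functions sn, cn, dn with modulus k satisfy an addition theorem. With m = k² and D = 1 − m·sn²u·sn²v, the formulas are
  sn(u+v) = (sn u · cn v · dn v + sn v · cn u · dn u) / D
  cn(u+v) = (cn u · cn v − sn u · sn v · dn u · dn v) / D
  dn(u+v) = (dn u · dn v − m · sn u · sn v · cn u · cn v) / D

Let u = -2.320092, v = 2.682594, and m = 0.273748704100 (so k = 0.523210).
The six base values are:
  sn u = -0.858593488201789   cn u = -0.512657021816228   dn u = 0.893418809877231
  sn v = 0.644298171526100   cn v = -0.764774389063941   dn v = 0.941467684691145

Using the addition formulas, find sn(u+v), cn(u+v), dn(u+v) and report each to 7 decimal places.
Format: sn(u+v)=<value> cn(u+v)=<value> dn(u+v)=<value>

m = k² = 0.2737487041
D = 1 − m·sn²u·sn²v = 0.9162275821373459
sn(u+v) = (sn u·cn v·dn v + sn v·cn u·dn u)/D = 0.323096427728266/0.9162275821373459 = 0.352637744188575
cn(u+v) = (cn u·cn v − sn u·sn v·dn u·dn v)/D = 0.8573690457781178/0.9162275821373459 = 0.9357599165243151
dn(u+v) = (dn u·dn v − m·sn u·sn v·cn u·cn v)/D = 0.9004976394938452/0.9162275821373459 = 0.9828318389992077

sn(u+v)=0.3526377 cn(u+v)=0.9357599 dn(u+v)=0.9828318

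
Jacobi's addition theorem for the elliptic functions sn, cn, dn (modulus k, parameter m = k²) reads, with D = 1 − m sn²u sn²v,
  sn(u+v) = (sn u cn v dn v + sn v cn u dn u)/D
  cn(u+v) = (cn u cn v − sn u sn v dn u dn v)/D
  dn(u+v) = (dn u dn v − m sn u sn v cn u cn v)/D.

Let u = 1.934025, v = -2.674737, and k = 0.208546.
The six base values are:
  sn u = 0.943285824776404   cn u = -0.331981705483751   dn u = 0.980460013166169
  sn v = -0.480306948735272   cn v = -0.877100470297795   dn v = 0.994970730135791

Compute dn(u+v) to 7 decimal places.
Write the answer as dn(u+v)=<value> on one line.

m = k² = 0.043491434116
D = 1 − m·sn²u·sn²v = 0.9910725364770378
dn(u+v) = (dn u·dn v − m·sn u·sn v·cn u·cn v)/D = 0.9812666037303608/0.9910725364770378 = 0.9901057365775324

dn(u+v)=0.9901057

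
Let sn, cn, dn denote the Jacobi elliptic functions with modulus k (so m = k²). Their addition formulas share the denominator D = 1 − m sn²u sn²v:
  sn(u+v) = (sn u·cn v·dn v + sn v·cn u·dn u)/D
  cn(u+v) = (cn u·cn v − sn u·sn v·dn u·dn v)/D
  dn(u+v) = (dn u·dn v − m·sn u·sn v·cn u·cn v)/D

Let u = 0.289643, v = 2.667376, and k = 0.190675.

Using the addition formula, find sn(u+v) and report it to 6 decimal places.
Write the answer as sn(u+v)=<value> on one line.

sn u = 0.2854713725446891, cn u = 0.958387236693734, dn u = 0.9985174659107564
sn v = 0.4817372800808592, cn v = -0.876315692533402, dn v = 0.9957723695540697
m = k² = 0.036356955625
D = 1 − m·sn²u·sn²v = 0.9993124043050769
sn(u+v) = (sn u·cn v·dn v + sn v·cn u·dn u)/D = 0.2119009415987298/0.9993124043050769 = 0.2120467440270452

sn(u+v)=0.212047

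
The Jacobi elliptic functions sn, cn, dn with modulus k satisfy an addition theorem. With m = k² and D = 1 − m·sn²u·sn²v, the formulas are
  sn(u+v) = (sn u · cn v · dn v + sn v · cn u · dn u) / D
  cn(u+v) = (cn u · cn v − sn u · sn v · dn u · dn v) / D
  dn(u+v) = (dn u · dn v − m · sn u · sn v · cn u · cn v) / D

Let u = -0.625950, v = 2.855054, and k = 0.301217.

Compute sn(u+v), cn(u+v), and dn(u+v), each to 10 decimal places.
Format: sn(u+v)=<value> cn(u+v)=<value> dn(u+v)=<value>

sn(u+v)=0.8280782949 cn(u+v)=-0.5606124664 dn(u+v)=0.9683925065

sn u = -0.5830887147892971, cn u = 0.8124084875759028, dn u = 0.984455135349558
sn v = 0.3531966389199351, cn v = -0.9355491084147646, dn v = 0.9943246031496713
m = k² = 0.090731681089
D = 1 − m·sn²u·sn²v = 0.9961517670488388
sn(u+v) = (sn u·cn v·dn v + sn v·cn u·dn u)/D = 0.8248916567397841/0.9961517670488388 = 0.8280782949204384
cn(u+v) = (cn u·cn v − sn u·sn v·dn u·dn v)/D = -0.5584550990326958/0.9961517670488388 = -0.5606124663987231
dn(u+v) = (dn u·dn v − m·sn u·sn v·cn u·cn v)/D = 0.9646659065512848/0.9961517670488388 = 0.968392506504473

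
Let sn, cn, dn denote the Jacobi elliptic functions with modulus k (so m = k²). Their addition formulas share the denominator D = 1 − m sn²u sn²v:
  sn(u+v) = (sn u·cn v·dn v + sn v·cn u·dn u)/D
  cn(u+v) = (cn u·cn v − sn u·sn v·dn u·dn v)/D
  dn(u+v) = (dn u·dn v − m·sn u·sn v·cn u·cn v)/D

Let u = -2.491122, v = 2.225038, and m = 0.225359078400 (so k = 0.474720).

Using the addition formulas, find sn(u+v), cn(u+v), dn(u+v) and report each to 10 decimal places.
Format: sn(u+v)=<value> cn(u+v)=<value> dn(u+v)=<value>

sn(u+v)=-0.2622826314 cn(u+v)=0.9649910991 dn(u+v)=0.9922182512

sn u = -0.7406336271168505, cn u = -0.6719090938391428, dn u = 0.936152735202999
sn v = 0.8816187268040827, cn v = -0.4719623083979781, dn v = 0.9082066396860526
m = k² = 0.2253590784
D = 1 − m·sn²u·sn²v = 0.9039176704361634
sn(u+v) = (sn u·cn v·dn v + sn v·cn u·dn u)/D = -0.2370819051906376/0.9039176704361634 = -0.2622826314217748
cn(u+v) = (cn u·cn v − sn u·sn v·dn u·dn v)/D = 0.8722725062490036/0.9039176704361634 = 0.9649910990545298
dn(u+v) = (dn u·dn v − m·sn u·sn v·cn u·cn v)/D = 0.8968836101809279/0.9039176704361634 = 0.9922182511911274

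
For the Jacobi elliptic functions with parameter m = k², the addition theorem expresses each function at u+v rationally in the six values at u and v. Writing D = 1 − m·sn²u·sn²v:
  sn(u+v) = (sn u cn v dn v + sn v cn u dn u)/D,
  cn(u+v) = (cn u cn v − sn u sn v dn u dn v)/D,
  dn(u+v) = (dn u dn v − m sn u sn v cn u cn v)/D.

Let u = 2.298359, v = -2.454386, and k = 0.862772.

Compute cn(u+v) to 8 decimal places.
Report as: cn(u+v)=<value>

cn(u+v)=0.98792516

sn u = 0.9970393142797209, cn u = -0.07689347033801939, dn u = 0.5099271271878588
sn v = -0.9876282325585234, cn v = -0.1568135015020305, dn v = 0.5233822916122933
m = k² = 0.744375523984
D = 1 − m·sn²u·sn²v = 0.2782219946280641
cn(u+v) = (cn u·cn v − sn u·sn v·dn u·dn v)/D = 0.274862508688537/0.2782219946280641 = 0.9879251604675677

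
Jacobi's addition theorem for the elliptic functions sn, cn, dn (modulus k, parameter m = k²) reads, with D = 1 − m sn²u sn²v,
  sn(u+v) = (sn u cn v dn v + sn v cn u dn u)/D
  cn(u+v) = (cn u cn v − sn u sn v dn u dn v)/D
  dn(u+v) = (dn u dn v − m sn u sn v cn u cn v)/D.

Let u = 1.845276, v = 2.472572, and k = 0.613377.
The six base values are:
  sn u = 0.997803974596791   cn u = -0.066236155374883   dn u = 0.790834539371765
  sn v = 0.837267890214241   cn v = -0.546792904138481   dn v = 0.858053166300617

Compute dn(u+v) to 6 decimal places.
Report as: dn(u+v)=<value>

dn(u+v)=0.904778

m = k² = 0.376231344129
D = 1 − m·sn²u·sn²v = 0.7374123446846618
dn(u+v) = (dn u·dn v − m·sn u·sn v·cn u·cn v)/D = 0.667194401919667/0.7374123446846618 = 0.9047779125598691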